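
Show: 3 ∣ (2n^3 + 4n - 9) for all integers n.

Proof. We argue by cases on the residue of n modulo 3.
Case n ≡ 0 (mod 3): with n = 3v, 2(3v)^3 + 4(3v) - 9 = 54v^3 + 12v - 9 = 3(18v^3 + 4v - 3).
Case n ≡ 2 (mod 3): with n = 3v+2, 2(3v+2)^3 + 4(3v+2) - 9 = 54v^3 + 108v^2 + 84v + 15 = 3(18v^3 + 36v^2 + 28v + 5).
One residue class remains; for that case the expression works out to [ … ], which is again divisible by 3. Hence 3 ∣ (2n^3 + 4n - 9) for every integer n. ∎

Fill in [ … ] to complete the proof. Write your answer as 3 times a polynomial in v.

Only n ≡ 1 (mod 3) is unaccounted for. Put n = 3v+1:
2(3v+1)^3 + 4(3v+1) - 9 expands to 54v^3 + 54v^2 + 30v - 3,
and factoring out 3 leaves 3(18v^3 + 18v^2 + 10v - 1).

3(18v^3 + 18v^2 + 10v - 1)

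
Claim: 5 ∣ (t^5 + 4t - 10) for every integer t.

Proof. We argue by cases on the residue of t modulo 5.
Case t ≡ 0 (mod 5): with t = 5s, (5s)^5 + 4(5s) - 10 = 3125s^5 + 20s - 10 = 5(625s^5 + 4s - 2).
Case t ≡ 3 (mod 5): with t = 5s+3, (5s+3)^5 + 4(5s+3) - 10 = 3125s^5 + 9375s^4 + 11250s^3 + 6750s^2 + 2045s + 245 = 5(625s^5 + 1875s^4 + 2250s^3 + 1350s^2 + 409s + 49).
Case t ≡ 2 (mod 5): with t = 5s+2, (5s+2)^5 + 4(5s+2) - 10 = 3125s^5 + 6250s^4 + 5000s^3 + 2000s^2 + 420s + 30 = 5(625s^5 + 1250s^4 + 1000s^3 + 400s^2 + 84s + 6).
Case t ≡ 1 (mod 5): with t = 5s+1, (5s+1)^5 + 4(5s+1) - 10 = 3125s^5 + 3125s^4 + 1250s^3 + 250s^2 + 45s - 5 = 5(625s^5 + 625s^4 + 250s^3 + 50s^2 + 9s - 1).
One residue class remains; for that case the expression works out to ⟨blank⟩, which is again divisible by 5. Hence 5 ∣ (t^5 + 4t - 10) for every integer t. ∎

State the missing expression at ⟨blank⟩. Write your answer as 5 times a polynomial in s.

5(625s^5 + 2500s^4 + 4000s^3 + 3200s^2 + 1284s + 206)

Only t ≡ 4 (mod 5) is unaccounted for. Put t = 5s+4:
(5s+4)^5 + 4(5s+4) - 10 expands to 3125s^5 + 12500s^4 + 20000s^3 + 16000s^2 + 6420s + 1030,
and factoring out 5 leaves 5(625s^5 + 2500s^4 + 4000s^3 + 3200s^2 + 1284s + 206).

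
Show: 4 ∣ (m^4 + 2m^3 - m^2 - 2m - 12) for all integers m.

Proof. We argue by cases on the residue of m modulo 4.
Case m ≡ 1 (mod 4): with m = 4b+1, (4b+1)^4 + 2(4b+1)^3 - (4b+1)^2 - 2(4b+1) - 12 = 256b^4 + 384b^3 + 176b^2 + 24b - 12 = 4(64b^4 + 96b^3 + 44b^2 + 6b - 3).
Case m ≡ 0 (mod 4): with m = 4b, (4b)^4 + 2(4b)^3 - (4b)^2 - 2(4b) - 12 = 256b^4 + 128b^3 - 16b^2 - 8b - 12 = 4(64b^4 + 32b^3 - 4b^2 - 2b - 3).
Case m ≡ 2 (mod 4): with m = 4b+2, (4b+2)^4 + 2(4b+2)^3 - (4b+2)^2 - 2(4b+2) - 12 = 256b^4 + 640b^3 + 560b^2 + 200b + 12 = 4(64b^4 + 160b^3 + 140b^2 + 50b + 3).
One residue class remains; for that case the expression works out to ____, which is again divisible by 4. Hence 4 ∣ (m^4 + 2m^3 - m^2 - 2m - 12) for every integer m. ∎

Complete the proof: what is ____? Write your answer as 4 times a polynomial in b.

4(64b^4 + 224b^3 + 284b^2 + 154b + 27)

Only m ≡ 3 (mod 4) is unaccounted for. Put m = 4b+3:
(4b+3)^4 + 2(4b+3)^3 - (4b+3)^2 - 2(4b+3) - 12 expands to 256b^4 + 896b^3 + 1136b^2 + 616b + 108,
and factoring out 4 leaves 4(64b^4 + 224b^3 + 284b^2 + 154b + 27).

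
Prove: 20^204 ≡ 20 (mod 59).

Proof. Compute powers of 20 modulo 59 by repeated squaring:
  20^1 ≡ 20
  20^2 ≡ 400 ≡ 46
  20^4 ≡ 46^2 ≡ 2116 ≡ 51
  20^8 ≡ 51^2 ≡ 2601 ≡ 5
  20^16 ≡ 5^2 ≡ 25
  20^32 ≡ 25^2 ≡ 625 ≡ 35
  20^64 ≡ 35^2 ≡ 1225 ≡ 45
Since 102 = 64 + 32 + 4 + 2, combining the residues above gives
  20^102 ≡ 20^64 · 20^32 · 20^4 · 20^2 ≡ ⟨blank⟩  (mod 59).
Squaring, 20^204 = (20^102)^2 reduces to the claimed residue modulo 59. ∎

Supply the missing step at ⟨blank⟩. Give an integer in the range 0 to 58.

16

Multiply the listed residues: 45 · 35 · 51 · 46 = 1575 → 80325 → 3694950.
Reducing modulo 59: 3694950 = 62626·59 + 16, so 20^102 ≡ 16.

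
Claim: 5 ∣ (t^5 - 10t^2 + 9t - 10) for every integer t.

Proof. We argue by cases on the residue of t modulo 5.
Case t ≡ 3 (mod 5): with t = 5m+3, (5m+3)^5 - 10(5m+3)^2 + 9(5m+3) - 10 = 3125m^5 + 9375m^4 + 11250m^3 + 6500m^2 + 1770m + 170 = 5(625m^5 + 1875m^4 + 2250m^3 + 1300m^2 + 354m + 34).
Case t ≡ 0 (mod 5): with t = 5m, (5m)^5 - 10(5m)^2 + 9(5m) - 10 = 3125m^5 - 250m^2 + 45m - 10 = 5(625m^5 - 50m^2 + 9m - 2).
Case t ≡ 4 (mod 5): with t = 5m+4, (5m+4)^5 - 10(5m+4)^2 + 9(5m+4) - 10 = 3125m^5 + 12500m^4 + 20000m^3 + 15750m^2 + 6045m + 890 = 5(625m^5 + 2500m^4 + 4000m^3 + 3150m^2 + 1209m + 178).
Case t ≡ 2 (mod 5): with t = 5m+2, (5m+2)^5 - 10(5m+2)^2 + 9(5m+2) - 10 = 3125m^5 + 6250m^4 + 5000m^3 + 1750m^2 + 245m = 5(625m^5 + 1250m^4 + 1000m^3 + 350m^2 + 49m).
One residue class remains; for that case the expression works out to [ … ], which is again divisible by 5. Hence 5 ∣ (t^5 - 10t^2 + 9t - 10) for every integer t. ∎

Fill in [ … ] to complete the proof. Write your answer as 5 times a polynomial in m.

Only t ≡ 1 (mod 5) is unaccounted for. Put t = 5m+1:
(5m+1)^5 - 10(5m+1)^2 + 9(5m+1) - 10 expands to 3125m^5 + 3125m^4 + 1250m^3 - 30m - 10,
and factoring out 5 leaves 5(625m^5 + 625m^4 + 250m^3 - 6m - 2).

5(625m^5 + 625m^4 + 250m^3 - 6m - 2)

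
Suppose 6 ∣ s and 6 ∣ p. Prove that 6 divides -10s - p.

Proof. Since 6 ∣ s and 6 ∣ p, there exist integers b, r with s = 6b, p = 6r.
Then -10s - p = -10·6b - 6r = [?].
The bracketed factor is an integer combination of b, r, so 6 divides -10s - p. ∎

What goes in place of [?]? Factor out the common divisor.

6(-10b - r)

Each term has a factor of 6: -10·6b - 6r = 6·(-10b - r).
Since -10b - r is an integer, 6 ∣ (-10s - p).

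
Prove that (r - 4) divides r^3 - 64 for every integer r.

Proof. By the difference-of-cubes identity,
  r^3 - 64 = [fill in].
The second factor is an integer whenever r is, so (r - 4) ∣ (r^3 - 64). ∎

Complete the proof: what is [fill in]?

(r - 4)(r^2 + 4r + 16)

a^3 - b^3 = (a - b)(a^2 + ab + b^2). With a = r, b = 4:
r^3 - 64 = (r - 4)(r^2 + 4r + 16).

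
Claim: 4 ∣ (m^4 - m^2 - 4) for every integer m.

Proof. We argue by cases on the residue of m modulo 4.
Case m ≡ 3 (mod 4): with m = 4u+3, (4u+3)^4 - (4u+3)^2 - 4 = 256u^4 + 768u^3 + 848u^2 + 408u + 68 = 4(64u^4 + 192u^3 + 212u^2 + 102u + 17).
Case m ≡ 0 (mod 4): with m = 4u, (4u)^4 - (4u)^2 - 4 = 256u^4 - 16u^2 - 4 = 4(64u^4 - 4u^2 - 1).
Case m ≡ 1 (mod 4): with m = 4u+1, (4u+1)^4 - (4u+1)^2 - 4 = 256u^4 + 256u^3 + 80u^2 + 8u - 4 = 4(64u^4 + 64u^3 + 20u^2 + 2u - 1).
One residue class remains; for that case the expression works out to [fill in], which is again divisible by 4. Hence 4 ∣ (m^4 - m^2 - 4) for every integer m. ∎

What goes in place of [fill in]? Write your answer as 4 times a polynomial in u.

4(64u^4 + 128u^3 + 92u^2 + 28u + 2)

The residues treated are {3, 0, 1}, so the missing case is m ≡ 2 (mod 4); write m = 4u+2.
Then (4u+2)^4 - (4u+2)^2 - 4 = 256u^4 + 512u^3 + 368u^2 + 112u + 8 = 4(64u^4 + 128u^3 + 92u^2 + 28u + 2).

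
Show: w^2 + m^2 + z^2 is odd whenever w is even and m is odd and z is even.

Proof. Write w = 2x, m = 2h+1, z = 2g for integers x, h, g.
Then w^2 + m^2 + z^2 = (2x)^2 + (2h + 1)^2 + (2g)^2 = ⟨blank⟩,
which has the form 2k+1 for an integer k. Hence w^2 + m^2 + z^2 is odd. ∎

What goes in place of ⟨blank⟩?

Expanding: (2x)^2 + (2h + 1)^2 + (2g)^2 = 4g^2 + 4h^2 + 4h + 4x^2 + 1.
Every term except the constant is even, so this is 2(2g^2 + 2h^2 + 2h + 2x^2) + 1,
and 2g^2 + 2h^2 + 2h + 2x^2 ∈ ℤ gives the required form.

2(2g^2 + 2h^2 + 2h + 2x^2) + 1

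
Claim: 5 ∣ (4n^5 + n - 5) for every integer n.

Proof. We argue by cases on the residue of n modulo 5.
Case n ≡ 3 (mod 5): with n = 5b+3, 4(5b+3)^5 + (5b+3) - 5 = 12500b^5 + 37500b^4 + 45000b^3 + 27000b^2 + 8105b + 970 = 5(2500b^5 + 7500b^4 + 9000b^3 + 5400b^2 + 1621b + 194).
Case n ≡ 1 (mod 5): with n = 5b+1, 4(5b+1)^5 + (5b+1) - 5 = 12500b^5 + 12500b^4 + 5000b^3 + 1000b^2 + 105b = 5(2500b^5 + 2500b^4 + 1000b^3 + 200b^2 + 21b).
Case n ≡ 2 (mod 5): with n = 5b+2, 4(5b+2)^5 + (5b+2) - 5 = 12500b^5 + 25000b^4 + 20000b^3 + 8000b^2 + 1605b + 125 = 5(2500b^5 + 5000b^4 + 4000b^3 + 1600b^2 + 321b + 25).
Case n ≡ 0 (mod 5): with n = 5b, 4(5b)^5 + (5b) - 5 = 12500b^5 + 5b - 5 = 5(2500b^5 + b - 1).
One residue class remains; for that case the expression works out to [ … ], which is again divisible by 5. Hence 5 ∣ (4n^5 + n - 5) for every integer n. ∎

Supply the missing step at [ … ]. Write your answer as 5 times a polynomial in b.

Only n ≡ 4 (mod 5) is unaccounted for. Put n = 5b+4:
4(5b+4)^5 + (5b+4) - 5 expands to 12500b^5 + 50000b^4 + 80000b^3 + 64000b^2 + 25605b + 4095,
and factoring out 5 leaves 5(2500b^5 + 10000b^4 + 16000b^3 + 12800b^2 + 5121b + 819).

5(2500b^5 + 10000b^4 + 16000b^3 + 12800b^2 + 5121b + 819)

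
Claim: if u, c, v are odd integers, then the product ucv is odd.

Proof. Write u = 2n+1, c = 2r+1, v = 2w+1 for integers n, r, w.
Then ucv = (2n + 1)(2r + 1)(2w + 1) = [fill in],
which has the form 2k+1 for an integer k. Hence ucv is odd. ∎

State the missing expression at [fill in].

Expanding: (2n + 1)(2r + 1)(2w + 1) = 8nrw + 4nr + 4nw + 2n + 4rw + 2r + 2w + 1.
Every term except the constant is even, so this is 2(4nrw + 2nr + 2nw + n + 2rw + r + w) + 1,
and 4nrw + 2nr + 2nw + n + 2rw + r + w ∈ ℤ gives the required form.

2(4nrw + 2nr + 2nw + n + 2rw + r + w) + 1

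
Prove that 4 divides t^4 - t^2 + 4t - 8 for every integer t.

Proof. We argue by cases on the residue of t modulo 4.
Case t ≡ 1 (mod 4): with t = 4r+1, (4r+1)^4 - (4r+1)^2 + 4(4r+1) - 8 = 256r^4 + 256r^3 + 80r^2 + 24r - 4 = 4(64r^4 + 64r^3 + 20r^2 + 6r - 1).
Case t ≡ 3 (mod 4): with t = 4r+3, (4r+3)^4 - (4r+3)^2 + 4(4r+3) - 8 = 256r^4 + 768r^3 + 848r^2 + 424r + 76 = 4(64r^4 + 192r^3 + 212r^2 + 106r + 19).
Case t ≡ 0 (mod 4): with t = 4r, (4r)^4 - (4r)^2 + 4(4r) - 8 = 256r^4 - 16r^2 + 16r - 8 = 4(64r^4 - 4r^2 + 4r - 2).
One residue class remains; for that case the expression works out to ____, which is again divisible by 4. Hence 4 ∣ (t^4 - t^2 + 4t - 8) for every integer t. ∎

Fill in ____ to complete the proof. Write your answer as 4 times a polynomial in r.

4(64r^4 + 128r^3 + 92r^2 + 32r + 3)

Only t ≡ 2 (mod 4) is unaccounted for. Put t = 4r+2:
(4r+2)^4 - (4r+2)^2 + 4(4r+2) - 8 expands to 256r^4 + 512r^3 + 368r^2 + 128r + 12,
and factoring out 4 leaves 4(64r^4 + 128r^3 + 92r^2 + 32r + 3).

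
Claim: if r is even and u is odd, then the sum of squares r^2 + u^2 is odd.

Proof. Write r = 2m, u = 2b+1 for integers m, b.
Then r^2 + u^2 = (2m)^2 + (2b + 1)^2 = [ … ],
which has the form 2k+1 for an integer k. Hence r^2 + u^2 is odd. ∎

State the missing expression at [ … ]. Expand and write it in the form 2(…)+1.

2(2b^2 + 2b + 2m^2) + 1

Expanding: (2m)^2 + (2b + 1)^2 = 4b^2 + 4b + 4m^2 + 1.
Every term except the constant is even, so this is 2(2b^2 + 2b + 2m^2) + 1,
and 2b^2 + 2b + 2m^2 ∈ ℤ gives the required form.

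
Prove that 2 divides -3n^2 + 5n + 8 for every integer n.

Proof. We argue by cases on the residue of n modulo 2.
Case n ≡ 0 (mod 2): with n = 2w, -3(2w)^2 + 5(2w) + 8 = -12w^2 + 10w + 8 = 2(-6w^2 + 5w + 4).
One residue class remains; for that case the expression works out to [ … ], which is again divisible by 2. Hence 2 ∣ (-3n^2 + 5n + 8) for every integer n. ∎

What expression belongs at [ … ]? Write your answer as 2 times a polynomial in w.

The residues treated are {0}, so the missing case is n ≡ 1 (mod 2); write n = 2w+1.
Then -3(2w+1)^2 + 5(2w+1) + 8 = -12w^2 - 2w + 10 = 2(-6w^2 - w + 5).

2(-6w^2 - w + 5)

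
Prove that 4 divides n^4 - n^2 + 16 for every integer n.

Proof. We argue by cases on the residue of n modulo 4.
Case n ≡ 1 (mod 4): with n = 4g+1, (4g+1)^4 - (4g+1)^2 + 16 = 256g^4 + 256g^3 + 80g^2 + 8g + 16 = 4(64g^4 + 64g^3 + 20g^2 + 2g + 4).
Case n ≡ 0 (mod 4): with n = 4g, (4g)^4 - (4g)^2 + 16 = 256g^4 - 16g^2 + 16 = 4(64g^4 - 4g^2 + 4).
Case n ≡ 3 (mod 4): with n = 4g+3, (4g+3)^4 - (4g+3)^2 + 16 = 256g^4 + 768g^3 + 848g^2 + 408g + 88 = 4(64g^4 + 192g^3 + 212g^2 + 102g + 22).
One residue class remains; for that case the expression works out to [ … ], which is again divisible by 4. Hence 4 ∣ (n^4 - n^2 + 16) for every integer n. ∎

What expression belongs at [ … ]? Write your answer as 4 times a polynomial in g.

The residues treated are {1, 0, 3}, so the missing case is n ≡ 2 (mod 4); write n = 4g+2.
Then (4g+2)^4 - (4g+2)^2 + 16 = 256g^4 + 512g^3 + 368g^2 + 112g + 28 = 4(64g^4 + 128g^3 + 92g^2 + 28g + 7).

4(64g^4 + 128g^3 + 92g^2 + 28g + 7)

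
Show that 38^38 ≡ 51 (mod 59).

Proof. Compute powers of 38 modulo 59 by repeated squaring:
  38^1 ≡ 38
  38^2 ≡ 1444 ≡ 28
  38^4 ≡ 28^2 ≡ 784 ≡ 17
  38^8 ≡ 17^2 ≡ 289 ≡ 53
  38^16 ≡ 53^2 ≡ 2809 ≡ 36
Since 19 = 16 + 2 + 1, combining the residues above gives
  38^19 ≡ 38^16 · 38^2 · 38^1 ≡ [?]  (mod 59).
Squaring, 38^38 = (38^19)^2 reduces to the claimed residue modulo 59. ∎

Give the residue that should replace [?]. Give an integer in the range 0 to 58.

13

Multiply the listed residues: 36 · 28 · 38 = 1008 → 38304.
Reducing modulo 59: 38304 = 649·59 + 13, so 38^19 ≡ 13.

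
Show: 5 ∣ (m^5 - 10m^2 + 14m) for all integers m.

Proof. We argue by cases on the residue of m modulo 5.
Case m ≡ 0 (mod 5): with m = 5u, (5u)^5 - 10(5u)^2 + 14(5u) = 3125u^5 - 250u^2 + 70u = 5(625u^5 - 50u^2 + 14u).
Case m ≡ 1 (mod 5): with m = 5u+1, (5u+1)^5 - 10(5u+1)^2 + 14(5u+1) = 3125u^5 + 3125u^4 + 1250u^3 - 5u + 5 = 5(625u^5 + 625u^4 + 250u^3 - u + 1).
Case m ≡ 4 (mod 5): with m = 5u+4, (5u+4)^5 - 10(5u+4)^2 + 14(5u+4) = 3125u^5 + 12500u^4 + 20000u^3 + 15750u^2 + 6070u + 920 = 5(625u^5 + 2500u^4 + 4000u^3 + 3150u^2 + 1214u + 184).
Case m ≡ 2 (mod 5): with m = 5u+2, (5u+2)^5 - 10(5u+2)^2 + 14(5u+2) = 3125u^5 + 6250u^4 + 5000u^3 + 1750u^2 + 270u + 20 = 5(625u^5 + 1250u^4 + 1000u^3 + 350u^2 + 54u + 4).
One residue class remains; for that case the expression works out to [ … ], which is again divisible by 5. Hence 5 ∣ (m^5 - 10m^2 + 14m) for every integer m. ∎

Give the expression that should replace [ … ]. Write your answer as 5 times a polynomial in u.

Only m ≡ 3 (mod 5) is unaccounted for. Put m = 5u+3:
(5u+3)^5 - 10(5u+3)^2 + 14(5u+3) expands to 3125u^5 + 9375u^4 + 11250u^3 + 6500u^2 + 1795u + 195,
and factoring out 5 leaves 5(625u^5 + 1875u^4 + 2250u^3 + 1300u^2 + 359u + 39).

5(625u^5 + 1875u^4 + 2250u^3 + 1300u^2 + 359u + 39)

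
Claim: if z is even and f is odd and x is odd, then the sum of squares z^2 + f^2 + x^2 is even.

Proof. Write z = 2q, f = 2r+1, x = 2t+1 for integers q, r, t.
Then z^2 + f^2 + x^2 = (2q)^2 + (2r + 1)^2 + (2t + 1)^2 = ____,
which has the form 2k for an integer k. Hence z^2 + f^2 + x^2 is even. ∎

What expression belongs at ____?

Expanding: (2q)^2 + (2r + 1)^2 + (2t + 1)^2 = 4q^2 + 4r^2 + 4r + 4t^2 + 4t + 2.
Every term is even; pulling out the factor of 2 gives 2(2q^2 + 2r^2 + 2r + 2t^2 + 2t + 1).

2(2q^2 + 2r^2 + 2r + 2t^2 + 2t + 1)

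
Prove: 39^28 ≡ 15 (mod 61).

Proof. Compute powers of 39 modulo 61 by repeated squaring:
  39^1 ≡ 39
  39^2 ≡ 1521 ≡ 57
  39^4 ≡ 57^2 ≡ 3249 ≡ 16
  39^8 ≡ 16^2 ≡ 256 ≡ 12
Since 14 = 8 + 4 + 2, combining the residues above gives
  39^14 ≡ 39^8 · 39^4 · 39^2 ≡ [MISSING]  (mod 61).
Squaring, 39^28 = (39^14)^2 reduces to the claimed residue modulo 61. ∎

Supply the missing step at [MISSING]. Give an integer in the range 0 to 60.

25

39^8 · 39^4 · 39^2 ≡ 12 · 16 · 57 = 10944.
10944 mod 61 = 25, so 39^14 ≡ 25 (mod 61).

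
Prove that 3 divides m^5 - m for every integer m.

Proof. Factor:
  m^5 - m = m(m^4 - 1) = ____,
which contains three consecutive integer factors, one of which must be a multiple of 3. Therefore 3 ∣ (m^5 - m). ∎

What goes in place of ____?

m^4 - 1 = (m^2 - 1)(m^2 + 1), and m^2 - 1 = (m-1)(m+1).
So m(m^4 - 1) = (m - 1)m(m + 1)(m^2 + 1).

(m - 1)m(m + 1)(m^2 + 1)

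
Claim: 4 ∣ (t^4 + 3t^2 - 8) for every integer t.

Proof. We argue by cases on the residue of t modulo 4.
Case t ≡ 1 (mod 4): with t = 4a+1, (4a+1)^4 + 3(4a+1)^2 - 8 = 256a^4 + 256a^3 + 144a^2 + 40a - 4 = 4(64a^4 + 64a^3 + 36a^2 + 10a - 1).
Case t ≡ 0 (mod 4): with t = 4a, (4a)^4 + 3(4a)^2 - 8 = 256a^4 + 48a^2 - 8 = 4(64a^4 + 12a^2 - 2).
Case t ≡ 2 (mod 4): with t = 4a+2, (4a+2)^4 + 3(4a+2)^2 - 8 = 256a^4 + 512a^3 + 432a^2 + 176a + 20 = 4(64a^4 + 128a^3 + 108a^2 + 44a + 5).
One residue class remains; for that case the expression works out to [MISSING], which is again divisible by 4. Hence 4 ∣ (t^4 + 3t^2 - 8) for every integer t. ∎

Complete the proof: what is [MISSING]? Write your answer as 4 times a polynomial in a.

4(64a^4 + 192a^3 + 228a^2 + 126a + 25)

The residues treated are {1, 0, 2}, so the missing case is t ≡ 3 (mod 4); write t = 4a+3.
Then (4a+3)^4 + 3(4a+3)^2 - 8 = 256a^4 + 768a^3 + 912a^2 + 504a + 100 = 4(64a^4 + 192a^3 + 228a^2 + 126a + 25).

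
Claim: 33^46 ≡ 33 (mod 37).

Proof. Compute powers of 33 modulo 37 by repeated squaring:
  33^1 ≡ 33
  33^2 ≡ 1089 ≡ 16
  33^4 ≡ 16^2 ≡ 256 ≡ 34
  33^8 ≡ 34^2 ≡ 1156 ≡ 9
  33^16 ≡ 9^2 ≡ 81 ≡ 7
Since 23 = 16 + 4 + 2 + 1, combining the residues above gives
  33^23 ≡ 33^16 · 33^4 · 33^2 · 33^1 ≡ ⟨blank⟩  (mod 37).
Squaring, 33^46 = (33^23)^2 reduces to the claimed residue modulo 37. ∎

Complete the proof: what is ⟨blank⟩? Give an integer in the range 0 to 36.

12

33^16 · 33^4 · 33^2 · 33^1 ≡ 7 · 34 · 16 · 33 = 125664.
125664 mod 37 = 12, so 33^23 ≡ 12 (mod 37).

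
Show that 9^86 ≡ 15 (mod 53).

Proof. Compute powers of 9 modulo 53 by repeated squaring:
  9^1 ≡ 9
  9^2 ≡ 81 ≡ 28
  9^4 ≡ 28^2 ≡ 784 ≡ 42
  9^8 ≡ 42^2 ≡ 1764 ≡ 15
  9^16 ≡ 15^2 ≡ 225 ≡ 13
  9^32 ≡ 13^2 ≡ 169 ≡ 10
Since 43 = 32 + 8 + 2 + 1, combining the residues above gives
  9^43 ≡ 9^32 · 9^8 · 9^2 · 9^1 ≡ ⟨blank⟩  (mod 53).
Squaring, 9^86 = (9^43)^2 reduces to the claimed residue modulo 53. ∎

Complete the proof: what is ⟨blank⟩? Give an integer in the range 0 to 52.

9^32 · 9^8 · 9^2 · 9^1 ≡ 10 · 15 · 28 · 9 = 37800.
37800 mod 53 = 11, so 9^43 ≡ 11 (mod 53).

11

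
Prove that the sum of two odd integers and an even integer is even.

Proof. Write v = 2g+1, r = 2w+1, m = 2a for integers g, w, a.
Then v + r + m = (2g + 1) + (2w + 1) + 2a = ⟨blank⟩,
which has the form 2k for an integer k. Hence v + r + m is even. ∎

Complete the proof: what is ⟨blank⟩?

(2g + 1) + (2w + 1) + 2a = 2a + 2g + 2w + 2
= 2(a + g + w + 1).
Since a + g + w + 1 is an integer, the sum is of the form 2k for an integer k.

2(a + g + w + 1)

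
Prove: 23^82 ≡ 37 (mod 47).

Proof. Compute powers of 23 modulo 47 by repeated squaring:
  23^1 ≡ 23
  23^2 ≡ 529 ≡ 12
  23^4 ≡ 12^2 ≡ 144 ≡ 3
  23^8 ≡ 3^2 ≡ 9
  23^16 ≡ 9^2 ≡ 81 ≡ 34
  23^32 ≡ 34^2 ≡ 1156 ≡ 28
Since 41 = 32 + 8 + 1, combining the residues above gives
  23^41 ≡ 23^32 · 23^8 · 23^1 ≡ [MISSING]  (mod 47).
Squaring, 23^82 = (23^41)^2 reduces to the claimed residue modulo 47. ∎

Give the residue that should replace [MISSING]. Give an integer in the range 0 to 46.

15

Multiply the listed residues: 28 · 9 · 23 = 252 → 5796.
Reducing modulo 47: 5796 = 123·47 + 15, so 23^41 ≡ 15.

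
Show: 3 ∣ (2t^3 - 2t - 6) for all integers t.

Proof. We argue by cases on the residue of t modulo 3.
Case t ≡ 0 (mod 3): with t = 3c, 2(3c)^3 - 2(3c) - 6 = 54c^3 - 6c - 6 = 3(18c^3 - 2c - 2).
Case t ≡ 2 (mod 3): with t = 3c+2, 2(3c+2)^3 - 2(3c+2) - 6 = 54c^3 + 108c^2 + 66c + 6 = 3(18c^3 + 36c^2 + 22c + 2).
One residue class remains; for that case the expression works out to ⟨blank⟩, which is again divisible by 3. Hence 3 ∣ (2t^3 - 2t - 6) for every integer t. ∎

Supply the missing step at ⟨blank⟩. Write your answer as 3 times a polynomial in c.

3(18c^3 + 18c^2 + 4c - 2)

Only t ≡ 1 (mod 3) is unaccounted for. Put t = 3c+1:
2(3c+1)^3 - 2(3c+1) - 6 expands to 54c^3 + 54c^2 + 12c - 6,
and factoring out 3 leaves 3(18c^3 + 18c^2 + 4c - 2).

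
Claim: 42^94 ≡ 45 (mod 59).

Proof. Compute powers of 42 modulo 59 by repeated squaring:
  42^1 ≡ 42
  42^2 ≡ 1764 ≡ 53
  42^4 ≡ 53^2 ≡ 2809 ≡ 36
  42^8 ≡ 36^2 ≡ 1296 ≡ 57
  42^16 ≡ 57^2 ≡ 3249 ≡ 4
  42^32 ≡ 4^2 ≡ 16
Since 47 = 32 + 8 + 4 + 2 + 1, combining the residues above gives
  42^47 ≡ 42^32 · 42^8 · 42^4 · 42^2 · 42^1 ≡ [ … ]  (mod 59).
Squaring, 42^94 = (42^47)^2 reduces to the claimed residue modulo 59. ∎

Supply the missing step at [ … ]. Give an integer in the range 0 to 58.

Multiply the listed residues: 16 · 57 · 36 · 53 · 42 = 912 → 32832 → 1740096 → 73084032.
Reducing modulo 59: 73084032 = 1238712·59 + 24, so 42^47 ≡ 24.

24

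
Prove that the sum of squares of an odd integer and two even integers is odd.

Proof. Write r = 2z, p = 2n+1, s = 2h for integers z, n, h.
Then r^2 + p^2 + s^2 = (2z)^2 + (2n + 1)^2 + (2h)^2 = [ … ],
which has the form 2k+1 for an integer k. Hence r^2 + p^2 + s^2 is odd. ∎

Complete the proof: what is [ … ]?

Expanding: (2z)^2 + (2n + 1)^2 + (2h)^2 = 4h^2 + 4n^2 + 4n + 4z^2 + 1.
Every term except the constant is even, so this is 2(2h^2 + 2n^2 + 2n + 2z^2) + 1,
and 2h^2 + 2n^2 + 2n + 2z^2 ∈ ℤ gives the required form.

2(2h^2 + 2n^2 + 2n + 2z^2) + 1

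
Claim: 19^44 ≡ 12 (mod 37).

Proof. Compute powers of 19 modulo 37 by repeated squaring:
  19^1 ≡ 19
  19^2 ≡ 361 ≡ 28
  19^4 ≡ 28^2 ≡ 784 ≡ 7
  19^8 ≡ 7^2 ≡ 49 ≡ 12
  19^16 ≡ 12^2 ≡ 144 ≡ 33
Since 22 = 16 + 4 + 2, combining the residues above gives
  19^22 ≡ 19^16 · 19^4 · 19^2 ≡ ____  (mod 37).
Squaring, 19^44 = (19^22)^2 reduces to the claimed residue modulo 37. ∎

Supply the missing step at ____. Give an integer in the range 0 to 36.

30

Multiply the listed residues: 33 · 7 · 28 = 231 → 6468.
Reducing modulo 37: 6468 = 174·37 + 30, so 19^22 ≡ 30.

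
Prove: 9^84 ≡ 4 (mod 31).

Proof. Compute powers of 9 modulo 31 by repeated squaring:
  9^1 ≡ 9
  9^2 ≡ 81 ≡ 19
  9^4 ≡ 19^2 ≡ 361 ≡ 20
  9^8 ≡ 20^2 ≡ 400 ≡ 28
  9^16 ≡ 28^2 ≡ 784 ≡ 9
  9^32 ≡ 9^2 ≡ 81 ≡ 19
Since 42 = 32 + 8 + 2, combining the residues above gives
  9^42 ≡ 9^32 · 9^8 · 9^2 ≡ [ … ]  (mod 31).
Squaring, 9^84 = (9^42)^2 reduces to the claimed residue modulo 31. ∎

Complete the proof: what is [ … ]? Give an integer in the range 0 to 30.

Multiply the listed residues: 19 · 28 · 19 = 532 → 10108.
Reducing modulo 31: 10108 = 326·31 + 2, so 9^42 ≡ 2.

2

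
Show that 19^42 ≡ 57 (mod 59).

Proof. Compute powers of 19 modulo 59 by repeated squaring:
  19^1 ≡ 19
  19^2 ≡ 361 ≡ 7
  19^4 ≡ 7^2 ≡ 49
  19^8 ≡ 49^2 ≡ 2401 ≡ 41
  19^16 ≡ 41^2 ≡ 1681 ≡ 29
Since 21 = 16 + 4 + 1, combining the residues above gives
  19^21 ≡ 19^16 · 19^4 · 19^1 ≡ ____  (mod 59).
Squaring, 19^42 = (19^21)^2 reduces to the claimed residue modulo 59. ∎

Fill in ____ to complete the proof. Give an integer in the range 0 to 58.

36

Multiply the listed residues: 29 · 49 · 19 = 1421 → 26999.
Reducing modulo 59: 26999 = 457·59 + 36, so 19^21 ≡ 36.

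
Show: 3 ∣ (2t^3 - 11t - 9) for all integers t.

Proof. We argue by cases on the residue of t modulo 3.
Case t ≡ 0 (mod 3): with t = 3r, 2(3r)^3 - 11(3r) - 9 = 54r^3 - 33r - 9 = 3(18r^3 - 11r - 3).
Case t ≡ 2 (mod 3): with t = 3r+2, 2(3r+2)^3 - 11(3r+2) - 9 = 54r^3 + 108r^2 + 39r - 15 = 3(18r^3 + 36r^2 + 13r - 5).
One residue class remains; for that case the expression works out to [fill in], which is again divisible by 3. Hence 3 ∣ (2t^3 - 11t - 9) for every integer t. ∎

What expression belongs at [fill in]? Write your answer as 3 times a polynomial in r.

3(18r^3 + 18r^2 - 5r - 6)

The residues treated are {0, 2}, so the missing case is t ≡ 1 (mod 3); write t = 3r+1.
Then 2(3r+1)^3 - 11(3r+1) - 9 = 54r^3 + 54r^2 - 15r - 18 = 3(18r^3 + 18r^2 - 5r - 6).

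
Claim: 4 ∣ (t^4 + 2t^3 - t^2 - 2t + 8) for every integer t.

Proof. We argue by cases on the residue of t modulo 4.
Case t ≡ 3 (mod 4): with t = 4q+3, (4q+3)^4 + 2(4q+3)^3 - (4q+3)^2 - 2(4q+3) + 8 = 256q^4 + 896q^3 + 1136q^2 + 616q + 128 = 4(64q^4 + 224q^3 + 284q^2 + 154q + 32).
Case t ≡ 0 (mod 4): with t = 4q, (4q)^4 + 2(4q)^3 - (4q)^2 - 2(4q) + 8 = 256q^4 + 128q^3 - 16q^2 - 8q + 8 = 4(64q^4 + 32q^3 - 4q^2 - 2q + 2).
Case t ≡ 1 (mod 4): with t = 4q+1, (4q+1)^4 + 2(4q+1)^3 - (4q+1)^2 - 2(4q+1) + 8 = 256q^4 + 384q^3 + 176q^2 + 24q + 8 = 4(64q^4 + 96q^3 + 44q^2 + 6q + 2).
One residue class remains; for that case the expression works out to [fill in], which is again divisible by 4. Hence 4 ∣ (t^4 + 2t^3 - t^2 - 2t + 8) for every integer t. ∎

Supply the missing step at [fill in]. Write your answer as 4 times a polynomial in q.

4(64q^4 + 160q^3 + 140q^2 + 50q + 8)

Only t ≡ 2 (mod 4) is unaccounted for. Put t = 4q+2:
(4q+2)^4 + 2(4q+2)^3 - (4q+2)^2 - 2(4q+2) + 8 expands to 256q^4 + 640q^3 + 560q^2 + 200q + 32,
and factoring out 4 leaves 4(64q^4 + 160q^3 + 140q^2 + 50q + 8).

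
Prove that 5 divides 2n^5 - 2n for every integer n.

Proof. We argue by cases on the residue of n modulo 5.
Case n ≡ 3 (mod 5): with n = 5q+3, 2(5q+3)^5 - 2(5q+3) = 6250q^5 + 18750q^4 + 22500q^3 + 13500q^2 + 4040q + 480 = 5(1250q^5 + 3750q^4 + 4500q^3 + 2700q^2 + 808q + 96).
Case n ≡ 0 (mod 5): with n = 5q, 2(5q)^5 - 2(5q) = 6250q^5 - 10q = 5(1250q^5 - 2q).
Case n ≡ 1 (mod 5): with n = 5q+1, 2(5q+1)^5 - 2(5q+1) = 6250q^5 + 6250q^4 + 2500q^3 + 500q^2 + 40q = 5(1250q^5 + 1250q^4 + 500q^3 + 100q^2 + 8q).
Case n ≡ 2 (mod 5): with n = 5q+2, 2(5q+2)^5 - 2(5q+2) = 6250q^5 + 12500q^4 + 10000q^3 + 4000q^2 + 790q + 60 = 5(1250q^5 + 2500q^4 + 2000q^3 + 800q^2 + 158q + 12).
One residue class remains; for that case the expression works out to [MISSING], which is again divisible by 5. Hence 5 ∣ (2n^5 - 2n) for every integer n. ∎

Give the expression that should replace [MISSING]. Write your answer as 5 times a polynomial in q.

The residues treated are {3, 0, 1, 2}, so the missing case is n ≡ 4 (mod 5); write n = 5q+4.
Then 2(5q+4)^5 - 2(5q+4) = 6250q^5 + 25000q^4 + 40000q^3 + 32000q^2 + 12790q + 2040 = 5(1250q^5 + 5000q^4 + 8000q^3 + 6400q^2 + 2558q + 408).

5(1250q^5 + 5000q^4 + 8000q^3 + 6400q^2 + 2558q + 408)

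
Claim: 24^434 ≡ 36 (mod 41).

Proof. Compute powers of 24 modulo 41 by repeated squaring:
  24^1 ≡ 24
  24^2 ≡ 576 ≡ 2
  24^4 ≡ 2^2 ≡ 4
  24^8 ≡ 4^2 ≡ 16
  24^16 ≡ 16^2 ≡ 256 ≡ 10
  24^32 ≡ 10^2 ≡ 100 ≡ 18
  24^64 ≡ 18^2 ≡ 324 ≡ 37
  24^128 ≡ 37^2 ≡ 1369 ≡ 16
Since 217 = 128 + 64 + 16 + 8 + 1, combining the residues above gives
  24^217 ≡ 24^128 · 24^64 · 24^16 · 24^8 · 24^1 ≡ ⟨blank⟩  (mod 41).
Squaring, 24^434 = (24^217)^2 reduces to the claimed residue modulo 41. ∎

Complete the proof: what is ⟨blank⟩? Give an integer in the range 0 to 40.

35

Multiply the listed residues: 16 · 37 · 10 · 16 · 24 = 592 → 5920 → 94720 → 2273280.
Reducing modulo 41: 2273280 = 55445·41 + 35, so 24^217 ≡ 35.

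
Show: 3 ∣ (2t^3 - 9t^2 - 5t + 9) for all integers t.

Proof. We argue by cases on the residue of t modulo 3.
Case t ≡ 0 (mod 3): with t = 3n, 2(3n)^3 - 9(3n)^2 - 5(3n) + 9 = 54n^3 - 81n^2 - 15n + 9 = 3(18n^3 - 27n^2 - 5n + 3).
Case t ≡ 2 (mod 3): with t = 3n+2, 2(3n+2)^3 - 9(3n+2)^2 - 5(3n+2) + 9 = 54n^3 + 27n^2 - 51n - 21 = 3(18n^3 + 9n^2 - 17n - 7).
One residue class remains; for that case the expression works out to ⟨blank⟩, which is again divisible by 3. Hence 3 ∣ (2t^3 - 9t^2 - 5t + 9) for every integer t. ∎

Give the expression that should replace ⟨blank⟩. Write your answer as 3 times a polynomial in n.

The residues treated are {0, 2}, so the missing case is t ≡ 1 (mod 3); write t = 3n+1.
Then 2(3n+1)^3 - 9(3n+1)^2 - 5(3n+1) + 9 = 54n^3 - 27n^2 - 51n - 3 = 3(18n^3 - 9n^2 - 17n - 1).

3(18n^3 - 9n^2 - 17n - 1)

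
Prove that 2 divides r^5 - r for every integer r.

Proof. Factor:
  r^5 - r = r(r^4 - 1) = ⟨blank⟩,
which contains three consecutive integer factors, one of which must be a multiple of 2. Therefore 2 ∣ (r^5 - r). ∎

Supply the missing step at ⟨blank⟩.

(r - 1)r(r + 1)(r^2 + 1)

r^4 - 1 = (r^2 - 1)(r^2 + 1), and r^2 - 1 = (r-1)(r+1).
So r(r^4 - 1) = (r - 1)r(r + 1)(r^2 + 1).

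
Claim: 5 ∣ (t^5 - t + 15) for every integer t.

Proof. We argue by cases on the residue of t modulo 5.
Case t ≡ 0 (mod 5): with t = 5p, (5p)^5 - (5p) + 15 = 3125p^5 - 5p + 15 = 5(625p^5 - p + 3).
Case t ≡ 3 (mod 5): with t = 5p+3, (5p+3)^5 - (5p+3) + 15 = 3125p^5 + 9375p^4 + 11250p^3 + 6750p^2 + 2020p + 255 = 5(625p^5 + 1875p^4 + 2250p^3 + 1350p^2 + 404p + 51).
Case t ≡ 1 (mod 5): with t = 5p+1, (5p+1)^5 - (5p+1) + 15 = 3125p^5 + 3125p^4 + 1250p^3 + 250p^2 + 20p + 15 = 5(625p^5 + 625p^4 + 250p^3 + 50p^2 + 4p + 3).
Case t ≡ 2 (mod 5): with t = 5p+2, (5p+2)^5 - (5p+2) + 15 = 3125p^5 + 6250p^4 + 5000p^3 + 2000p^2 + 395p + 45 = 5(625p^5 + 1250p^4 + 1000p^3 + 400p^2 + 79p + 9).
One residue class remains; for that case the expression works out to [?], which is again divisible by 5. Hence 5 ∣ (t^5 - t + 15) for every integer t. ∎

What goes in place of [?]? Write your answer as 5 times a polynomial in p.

The residues treated are {0, 3, 1, 2}, so the missing case is t ≡ 4 (mod 5); write t = 5p+4.
Then (5p+4)^5 - (5p+4) + 15 = 3125p^5 + 12500p^4 + 20000p^3 + 16000p^2 + 6395p + 1035 = 5(625p^5 + 2500p^4 + 4000p^3 + 3200p^2 + 1279p + 207).

5(625p^5 + 2500p^4 + 4000p^3 + 3200p^2 + 1279p + 207)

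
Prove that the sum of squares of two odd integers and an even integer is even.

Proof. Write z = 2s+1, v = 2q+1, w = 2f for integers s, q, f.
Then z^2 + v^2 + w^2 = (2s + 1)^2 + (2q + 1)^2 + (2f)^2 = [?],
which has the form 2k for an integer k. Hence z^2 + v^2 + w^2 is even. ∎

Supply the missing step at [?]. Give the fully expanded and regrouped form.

(2s + 1)^2 + (2q + 1)^2 + (2f)^2 = 4f^2 + 4q^2 + 4q + 4s^2 + 4s + 2
= 2(2f^2 + 2q^2 + 2q + 2s^2 + 2s + 1).
Since 2f^2 + 2q^2 + 2q + 2s^2 + 2s + 1 is an integer, the sum of squares is of the form 2k for an integer k.

2(2f^2 + 2q^2 + 2q + 2s^2 + 2s + 1)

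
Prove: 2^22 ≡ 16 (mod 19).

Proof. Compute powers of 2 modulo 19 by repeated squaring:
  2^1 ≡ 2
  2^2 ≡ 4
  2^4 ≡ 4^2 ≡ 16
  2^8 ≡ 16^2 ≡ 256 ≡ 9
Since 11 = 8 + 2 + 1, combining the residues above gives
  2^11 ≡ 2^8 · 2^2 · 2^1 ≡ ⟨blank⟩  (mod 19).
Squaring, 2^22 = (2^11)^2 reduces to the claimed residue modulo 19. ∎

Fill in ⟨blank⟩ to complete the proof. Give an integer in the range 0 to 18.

15

2^8 · 2^2 · 2^1 ≡ 9 · 4 · 2 = 72.
72 mod 19 = 15, so 2^11 ≡ 15 (mod 19).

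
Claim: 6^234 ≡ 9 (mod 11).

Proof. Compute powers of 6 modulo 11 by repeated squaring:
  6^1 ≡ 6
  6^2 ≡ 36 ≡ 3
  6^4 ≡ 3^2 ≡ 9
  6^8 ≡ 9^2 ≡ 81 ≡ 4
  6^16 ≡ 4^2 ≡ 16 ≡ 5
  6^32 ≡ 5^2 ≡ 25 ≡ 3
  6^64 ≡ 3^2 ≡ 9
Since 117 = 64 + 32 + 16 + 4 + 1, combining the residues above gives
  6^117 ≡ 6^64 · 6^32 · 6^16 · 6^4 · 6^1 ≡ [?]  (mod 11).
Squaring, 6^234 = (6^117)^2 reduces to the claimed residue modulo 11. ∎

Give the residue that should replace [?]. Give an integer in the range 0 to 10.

6^64 · 6^32 · 6^16 · 6^4 · 6^1 ≡ 9 · 3 · 5 · 9 · 6 = 7290.
7290 mod 11 = 8, so 6^117 ≡ 8 (mod 11).

8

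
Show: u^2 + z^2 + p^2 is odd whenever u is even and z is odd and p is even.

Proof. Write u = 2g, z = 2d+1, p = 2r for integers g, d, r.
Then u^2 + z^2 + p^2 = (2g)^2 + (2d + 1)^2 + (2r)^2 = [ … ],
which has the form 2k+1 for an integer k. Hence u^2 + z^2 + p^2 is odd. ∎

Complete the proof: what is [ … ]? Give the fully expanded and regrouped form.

Expanding: (2g)^2 + (2d + 1)^2 + (2r)^2 = 4d^2 + 4d + 4g^2 + 4r^2 + 1.
Every term except the constant is even, so this is 2(2d^2 + 2d + 2g^2 + 2r^2) + 1,
and 2d^2 + 2d + 2g^2 + 2r^2 ∈ ℤ gives the required form.

2(2d^2 + 2d + 2g^2 + 2r^2) + 1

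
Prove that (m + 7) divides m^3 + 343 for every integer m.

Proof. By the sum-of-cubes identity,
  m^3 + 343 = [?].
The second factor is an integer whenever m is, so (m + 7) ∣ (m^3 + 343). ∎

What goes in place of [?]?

(m + 7)(m^2 - 7m + 49)

a^3 + b^3 = (a + b)(a^2 - ab + b^2). With a = m, b = 7:
m^3 + 343 = (m + 7)(m^2 - 7m + 49).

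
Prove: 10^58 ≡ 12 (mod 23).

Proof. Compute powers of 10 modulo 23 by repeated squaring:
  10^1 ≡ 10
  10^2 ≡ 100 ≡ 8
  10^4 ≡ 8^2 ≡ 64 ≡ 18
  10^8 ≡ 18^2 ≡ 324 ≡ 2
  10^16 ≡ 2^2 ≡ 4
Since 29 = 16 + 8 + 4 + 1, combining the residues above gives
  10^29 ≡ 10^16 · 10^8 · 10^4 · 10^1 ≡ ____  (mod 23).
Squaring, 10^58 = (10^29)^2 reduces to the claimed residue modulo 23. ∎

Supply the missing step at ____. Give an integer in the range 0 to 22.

14

10^16 · 10^8 · 10^4 · 10^1 ≡ 4 · 2 · 18 · 10 = 1440.
1440 mod 23 = 14, so 10^29 ≡ 14 (mod 23).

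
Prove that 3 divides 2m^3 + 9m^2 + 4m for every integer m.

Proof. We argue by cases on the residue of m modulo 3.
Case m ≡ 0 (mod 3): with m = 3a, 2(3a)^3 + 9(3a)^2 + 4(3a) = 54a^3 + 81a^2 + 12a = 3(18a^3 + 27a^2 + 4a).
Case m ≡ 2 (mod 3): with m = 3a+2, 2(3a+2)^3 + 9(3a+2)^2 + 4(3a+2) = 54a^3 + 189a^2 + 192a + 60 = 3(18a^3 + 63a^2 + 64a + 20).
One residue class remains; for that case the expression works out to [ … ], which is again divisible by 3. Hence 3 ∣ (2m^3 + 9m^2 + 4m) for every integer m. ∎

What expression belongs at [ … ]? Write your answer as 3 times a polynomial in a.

The residues treated are {0, 2}, so the missing case is m ≡ 1 (mod 3); write m = 3a+1.
Then 2(3a+1)^3 + 9(3a+1)^2 + 4(3a+1) = 54a^3 + 135a^2 + 84a + 15 = 3(18a^3 + 45a^2 + 28a + 5).

3(18a^3 + 45a^2 + 28a + 5)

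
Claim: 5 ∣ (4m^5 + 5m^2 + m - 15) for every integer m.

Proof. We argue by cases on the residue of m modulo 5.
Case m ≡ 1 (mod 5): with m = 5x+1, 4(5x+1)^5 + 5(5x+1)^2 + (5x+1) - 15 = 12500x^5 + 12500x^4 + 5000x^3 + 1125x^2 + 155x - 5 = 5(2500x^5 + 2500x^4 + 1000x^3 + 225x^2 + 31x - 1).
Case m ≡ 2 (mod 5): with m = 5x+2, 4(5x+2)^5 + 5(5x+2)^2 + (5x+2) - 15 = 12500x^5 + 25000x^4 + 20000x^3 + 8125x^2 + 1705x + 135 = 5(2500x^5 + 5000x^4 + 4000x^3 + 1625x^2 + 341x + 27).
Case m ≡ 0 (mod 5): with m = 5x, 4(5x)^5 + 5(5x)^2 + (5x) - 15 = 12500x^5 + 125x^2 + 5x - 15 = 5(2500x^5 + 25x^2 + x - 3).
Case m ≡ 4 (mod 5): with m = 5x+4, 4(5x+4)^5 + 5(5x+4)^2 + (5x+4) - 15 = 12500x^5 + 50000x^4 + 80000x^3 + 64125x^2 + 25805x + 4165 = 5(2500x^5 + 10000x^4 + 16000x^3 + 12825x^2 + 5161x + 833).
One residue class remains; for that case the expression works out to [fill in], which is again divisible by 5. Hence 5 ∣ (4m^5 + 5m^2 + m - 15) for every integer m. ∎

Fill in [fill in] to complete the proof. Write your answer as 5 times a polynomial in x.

5(2500x^5 + 7500x^4 + 9000x^3 + 5425x^2 + 1651x + 201)

The residues treated are {1, 2, 0, 4}, so the missing case is m ≡ 3 (mod 5); write m = 5x+3.
Then 4(5x+3)^5 + 5(5x+3)^2 + (5x+3) - 15 = 12500x^5 + 37500x^4 + 45000x^3 + 27125x^2 + 8255x + 1005 = 5(2500x^5 + 7500x^4 + 9000x^3 + 5425x^2 + 1651x + 201).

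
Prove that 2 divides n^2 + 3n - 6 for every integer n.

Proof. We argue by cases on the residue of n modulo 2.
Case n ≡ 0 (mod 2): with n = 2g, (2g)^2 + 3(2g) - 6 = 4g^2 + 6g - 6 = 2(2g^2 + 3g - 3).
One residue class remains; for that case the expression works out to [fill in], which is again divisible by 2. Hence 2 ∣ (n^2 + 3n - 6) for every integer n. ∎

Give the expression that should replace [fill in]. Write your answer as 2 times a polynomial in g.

2(2g^2 + 5g - 1)

Only n ≡ 1 (mod 2) is unaccounted for. Put n = 2g+1:
(2g+1)^2 + 3(2g+1) - 6 expands to 4g^2 + 10g - 2,
and factoring out 2 leaves 2(2g^2 + 5g - 1).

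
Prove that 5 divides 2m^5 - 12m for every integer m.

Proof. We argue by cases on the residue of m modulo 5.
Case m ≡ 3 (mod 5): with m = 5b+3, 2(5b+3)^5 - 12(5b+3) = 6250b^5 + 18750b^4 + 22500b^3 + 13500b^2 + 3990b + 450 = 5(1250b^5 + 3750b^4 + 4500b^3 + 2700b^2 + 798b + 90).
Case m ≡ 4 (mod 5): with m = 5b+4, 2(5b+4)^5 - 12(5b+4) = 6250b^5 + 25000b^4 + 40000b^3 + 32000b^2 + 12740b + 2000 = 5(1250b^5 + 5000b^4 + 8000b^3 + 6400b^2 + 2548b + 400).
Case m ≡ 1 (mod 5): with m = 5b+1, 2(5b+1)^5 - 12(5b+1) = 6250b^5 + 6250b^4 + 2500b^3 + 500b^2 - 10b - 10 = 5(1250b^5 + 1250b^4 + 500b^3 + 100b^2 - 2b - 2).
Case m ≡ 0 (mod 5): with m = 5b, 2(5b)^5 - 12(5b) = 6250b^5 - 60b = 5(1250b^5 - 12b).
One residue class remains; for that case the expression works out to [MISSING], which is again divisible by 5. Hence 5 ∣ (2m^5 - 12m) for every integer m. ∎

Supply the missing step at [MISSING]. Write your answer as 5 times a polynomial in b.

5(1250b^5 + 2500b^4 + 2000b^3 + 800b^2 + 148b + 8)

Only m ≡ 2 (mod 5) is unaccounted for. Put m = 5b+2:
2(5b+2)^5 - 12(5b+2) expands to 6250b^5 + 12500b^4 + 10000b^3 + 4000b^2 + 740b + 40,
and factoring out 5 leaves 5(1250b^5 + 2500b^4 + 2000b^3 + 800b^2 + 148b + 8).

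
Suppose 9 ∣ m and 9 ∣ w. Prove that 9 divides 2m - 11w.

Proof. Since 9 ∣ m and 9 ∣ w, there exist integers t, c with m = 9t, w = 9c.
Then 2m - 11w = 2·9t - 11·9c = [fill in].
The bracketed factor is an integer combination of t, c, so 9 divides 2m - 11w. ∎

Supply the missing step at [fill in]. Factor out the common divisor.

Pull the common 9 out of every term: 2·9t - 11·9c = 9(-11c + 2t).
-11c + 2t is an integer, which exhibits the divisibility.

9(-11c + 2t)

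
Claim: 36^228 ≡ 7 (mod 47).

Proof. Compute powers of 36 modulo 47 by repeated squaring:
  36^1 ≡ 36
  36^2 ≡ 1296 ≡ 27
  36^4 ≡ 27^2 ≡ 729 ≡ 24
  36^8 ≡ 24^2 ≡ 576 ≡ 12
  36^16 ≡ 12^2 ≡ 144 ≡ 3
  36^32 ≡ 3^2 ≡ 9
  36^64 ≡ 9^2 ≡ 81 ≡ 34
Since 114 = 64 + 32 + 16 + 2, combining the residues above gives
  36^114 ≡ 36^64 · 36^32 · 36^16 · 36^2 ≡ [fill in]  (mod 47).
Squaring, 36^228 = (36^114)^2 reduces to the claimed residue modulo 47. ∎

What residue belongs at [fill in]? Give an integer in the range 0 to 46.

Multiply the listed residues: 34 · 9 · 3 · 27 = 306 → 918 → 24786.
Reducing modulo 47: 24786 = 527·47 + 17, so 36^114 ≡ 17.

17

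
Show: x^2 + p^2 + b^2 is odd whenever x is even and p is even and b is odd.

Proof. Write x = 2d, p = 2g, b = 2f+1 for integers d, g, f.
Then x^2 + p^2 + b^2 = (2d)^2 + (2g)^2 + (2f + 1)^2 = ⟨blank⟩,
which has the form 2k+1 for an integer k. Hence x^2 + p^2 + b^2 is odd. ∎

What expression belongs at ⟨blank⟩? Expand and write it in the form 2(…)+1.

2(2d^2 + 2f^2 + 2f + 2g^2) + 1

Expanding: (2d)^2 + (2g)^2 + (2f + 1)^2 = 4d^2 + 4f^2 + 4f + 4g^2 + 1.
Every term except the constant is even, so this is 2(2d^2 + 2f^2 + 2f + 2g^2) + 1,
and 2d^2 + 2f^2 + 2f + 2g^2 ∈ ℤ gives the required form.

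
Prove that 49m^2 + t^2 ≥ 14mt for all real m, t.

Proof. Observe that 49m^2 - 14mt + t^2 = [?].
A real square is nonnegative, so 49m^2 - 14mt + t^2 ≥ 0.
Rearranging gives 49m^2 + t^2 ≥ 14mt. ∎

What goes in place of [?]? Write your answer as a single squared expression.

The leading and trailing coefficients are 7^2 and 1^2, and 14 = 2·7·1, so the trinomial is (7m - t)^2.
Hence 49m^2 - 14mt + t^2 ≥ 0.

(7m - t)^2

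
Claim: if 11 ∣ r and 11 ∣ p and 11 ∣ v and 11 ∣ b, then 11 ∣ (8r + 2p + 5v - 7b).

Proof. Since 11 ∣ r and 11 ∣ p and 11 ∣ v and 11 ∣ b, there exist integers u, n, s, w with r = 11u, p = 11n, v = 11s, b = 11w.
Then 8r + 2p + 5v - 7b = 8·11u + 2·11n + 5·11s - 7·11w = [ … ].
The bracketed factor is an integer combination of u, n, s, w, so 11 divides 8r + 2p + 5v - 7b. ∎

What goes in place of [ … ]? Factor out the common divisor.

Pull the common 11 out of every term: 8·11u + 2·11n + 5·11s - 7·11w = 11(2n + 5s + 8u - 7w).
2n + 5s + 8u - 7w is an integer, which exhibits the divisibility.

11(2n + 5s + 8u - 7w)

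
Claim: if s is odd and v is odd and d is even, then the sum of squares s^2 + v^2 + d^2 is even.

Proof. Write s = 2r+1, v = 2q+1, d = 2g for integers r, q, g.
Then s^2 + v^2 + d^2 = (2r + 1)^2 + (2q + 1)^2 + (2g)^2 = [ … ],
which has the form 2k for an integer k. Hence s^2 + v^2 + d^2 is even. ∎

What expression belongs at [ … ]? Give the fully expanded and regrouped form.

Expanding: (2r + 1)^2 + (2q + 1)^2 + (2g)^2 = 4g^2 + 4q^2 + 4q + 4r^2 + 4r + 2.
Every term is even; pulling out the factor of 2 gives 2(2g^2 + 2q^2 + 2q + 2r^2 + 2r + 1).

2(2g^2 + 2q^2 + 2q + 2r^2 + 2r + 1)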